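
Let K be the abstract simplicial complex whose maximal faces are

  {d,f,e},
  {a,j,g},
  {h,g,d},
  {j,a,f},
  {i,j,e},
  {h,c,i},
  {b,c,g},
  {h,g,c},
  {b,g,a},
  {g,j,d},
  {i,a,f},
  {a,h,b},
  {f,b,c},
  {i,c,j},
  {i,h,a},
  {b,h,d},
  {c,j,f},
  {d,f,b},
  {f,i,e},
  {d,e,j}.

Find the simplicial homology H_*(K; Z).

K has 10 vertices, 30 edges, 20 triangles.
rank ∂_0 = 0, rank ∂_1 = 9 ⇒ b_0 = 10 − 0 − 9 = 1; all invariant factors of ∂_1 are 1 so no torsion. So H_0 ≅ Z.
rank ∂_1 = 9, rank ∂_2 = 20 ⇒ b_1 = 30 − 9 − 20 = 1; ∂_2 has invariant factor(s) [2] giving torsion. So H_1 ≅ Z ⊕ Z/2.
rank ∂_2 = 20, rank ∂_3 = 0 ⇒ b_2 = 20 − 20 − 0 = 0. So H_2 ≅ 0.

H_0 = Z,  H_1 = Z ⊕ Z/2,  H_2 = 0.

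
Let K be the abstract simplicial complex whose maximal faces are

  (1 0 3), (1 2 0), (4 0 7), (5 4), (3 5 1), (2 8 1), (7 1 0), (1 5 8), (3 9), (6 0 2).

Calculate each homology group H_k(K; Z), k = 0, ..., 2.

Fix the vertex order 0 < 1 < 2 < 3 < 4 < 5 < 6 < 7 < 8 < 9 and write every simplex with vertices in increasing order. Then dim K = 2 and the simplices of K are:

  0-simplices (10): [0], [1], [2], [3], [4], [5], [6], [7], [8], [9]
  1-simplices (18): [0,1], [0,2], [0,3], [0,4], [0,6], [0,7], [1,2], [1,3], [1,5], [1,7], [1,8], [2,6], [2,8], [3,5], [3,9], [4,5], [4,7], [5,8]
  2-simplices (8): [0,1,2], [0,1,3], [0,1,7], [0,2,6], [0,4,7], [1,2,8], [1,3,5], [1,5,8]

Hence C_0 ≅ Z^10, C_1 ≅ Z^18, C_2 ≅ Z^8.

∂_1: C_1 → C_0 sends each edge [p,q] (with p < q) to q − p. For instance
  ∂[0,2] = [2] − [0].
The resulting 10×18 matrix has rank 9, and its Smith normal form has invariant factors (1,1,1,1,1,1,1,1,1).

Boundary ∂_2: C_2 → C_1 sends each 2-simplex [p,q,r] to [q,r] − [p,r] + [p,q]. For instance
  ∂[1,2,8] = [2,8] − [1,8] + [1,2],
  ∂[0,4,7] = [4,7] − [0,7] + [0,4].
This gives a 18×8 integer matrix of rank 8; reducing to Smith normal form yields diagonal entries (1,1,1,1,1,1,1,1).

From H_k ≅ ker(∂_k) / im(∂_{k+1}) we obtain:

  H_0: rank C_0 − rank ∂_1 = 10 − 9 = 1, and the invariant factors of ∂_1 are all 1, so H_0 = Z.
  H_1: rank ker ∂_1 − rank ∂_2 = (18 − 9) − 8 = 1, and the invariant factors of ∂_2 are all 1, so H_1 = Z.
  H_2: rank ker ∂_2 − rank ∂_3 = (8 − 8) − 0 = 0, and there is no ∂_3, so H_2 = 0.

H_0 = Z,  H_1 = Z,  H_2 = 0.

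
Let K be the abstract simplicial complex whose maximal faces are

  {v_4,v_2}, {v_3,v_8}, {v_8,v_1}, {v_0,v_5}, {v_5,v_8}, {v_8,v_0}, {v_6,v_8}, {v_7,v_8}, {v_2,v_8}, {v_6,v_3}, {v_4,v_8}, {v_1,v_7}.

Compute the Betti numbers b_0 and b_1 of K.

Order the vertices as v_0 < v_1 < v_2 < v_3 < v_4 < v_5 < v_6 < v_7 < v_8. Listing each simplex with vertices in this order, K has dimension 1 with simplices:

  0-simplices (9): [v_0], [v_1], [v_2], [v_3], [v_4], [v_5], [v_6], [v_7], [v_8]
  1-simplices (12): [v_0,v_5], [v_0,v_8], [v_1,v_7], [v_1,v_8], [v_2,v_4], [v_2,v_8], [v_3,v_6], [v_3,v_8], [v_4,v_8], [v_5,v_8], [v_6,v_8], [v_7,v_8]

so the chain groups are C_0 ≅ Z^9, C_1 ≅ Z^12.

The boundary map ∂_1: C_1 → C_0 maps an edge to its endpoints' difference, ∂[p,q] = q − p.
This gives a 9×12 integer matrix of rank 8; reducing to Smith normal form yields diagonal entries (1,1,1,1,1,1,1,1).

Reading off H_k = ker ∂_k / im ∂_{k+1}:

  H_0: rank C_0 − rank ∂_1 = 9 − 8 = 1, and the invariant factors of ∂_1 are all 1, so H_0 = Z.
  H_1: rank ker ∂_1 − rank ∂_2 = (12 − 8) − 0 = 4, and there is no ∂_2, so H_1 = Z^4.

(K is a triangulation of a wedge of 4 circles.)

Hence the Betti numbers are b_0 = 1, b_1 = 4.

b_0 = 1, b_1 = 4.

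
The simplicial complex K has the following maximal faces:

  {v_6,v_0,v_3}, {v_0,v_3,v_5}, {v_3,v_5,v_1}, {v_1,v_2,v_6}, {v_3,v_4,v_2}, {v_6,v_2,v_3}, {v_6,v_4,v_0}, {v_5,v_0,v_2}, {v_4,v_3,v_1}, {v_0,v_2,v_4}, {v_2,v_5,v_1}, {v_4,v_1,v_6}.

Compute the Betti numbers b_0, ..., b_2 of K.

Order the vertices as v_0 < v_1 < v_2 < v_3 < v_4 < v_5 < v_6. Listing each simplex with vertices in this order, K has dimension 2 with simplices:

  0-simplices (7): [v_0], [v_1], [v_2], [v_3], [v_4], [v_5], [v_6]
  1-simplices (18): (18 of them)
  2-simplices (12): (12 of them)

so the chain groups are C_0 ≅ Z^7, C_1 ≅ Z^18, C_2 ≅ Z^12.

Boundary ∂_1: C_1 → C_0 is given by ∂[p,q] = [q] − [p]. For instance
  ∂[v_4,v_6] = [v_6] − [v_4].
The 7×18 boundary matrix has rank 6 and Smith normal form diag(1,1,1,1,1,1).

Boundary ∂_2: C_2 → C_1 maps a triangle to the signed sum of its edges. For instance
  ∂[v_0,v_4,v_6] = [v_4,v_6] − [v_0,v_6] + [v_0,v_4],
  ∂[v_2,v_3,v_6] = [v_3,v_6] − [v_2,v_6] + [v_2,v_3].
As a 18×12 matrix over Z this has rank 12, with invariant factors (1,1,1,1,1,1,1,1,1,1,1,2).

Now H_k = ker ∂_k / im ∂_{k+1}, so:

  H_0: rank C_0 − rank ∂_1 = 7 − 6 = 1, and the invariant factors of ∂_1 are all 1, so H_0 ≅ Z.
  H_1: rank ker ∂_1 − rank ∂_2 = (18 − 6) − 12 = 0, and ∂_2 has invariant factor 2 > 1, so H_1 ≅ Z/2.
  H_2: rank ker ∂_2 − rank ∂_3 = (12 − 12) − 0 = 0, and there is no ∂_3, so H_2 ≅ 0.

Hence the Betti numbers are b_0 = 1, b_1 = 0, b_2 = 0.

b_0 = 1, b_1 = 0, b_2 = 0.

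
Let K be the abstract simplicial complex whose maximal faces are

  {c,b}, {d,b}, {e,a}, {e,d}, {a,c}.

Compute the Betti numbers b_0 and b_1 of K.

Fix the vertex order a < b < c < d < e and write every simplex with vertices in increasing order. Then dim K = 1 and the simplices of K are:

  0-simplices (5): a, b, c, d, e
  1-simplices (5): ac, ae, bc, bd, de

so the chain groups are C_0 ≅ Z^5, C_1 ≅ Z^5.

The boundary map ∂_1: C_1 → C_0 sends each edge [p,q] (with p < q) to q − p. For instance
  ∂ae = e − a.
The resulting 5×5 matrix has rank 4, and its Smith normal form has invariant factors (1,1,1,1).

Reading off H_k = ker ∂_k / im ∂_{k+1}:

  H_0: rank C_0 − rank ∂_1 = 5 − 4 = 1, and the invariant factors of ∂_1 are all 1, so H_0 = Z.
  H_1: rank ker ∂_1 − rank ∂_2 = (5 − 4) − 0 = 1, and there is no ∂_2, so H_1 = Z.

As a check, the Euler characteristic is 5 − 5 = 0, which agrees with 1 − 1 = 0.

Hence the Betti numbers are b_0 = 1, b_1 = 1.

b_0 = 1, b_1 = 1.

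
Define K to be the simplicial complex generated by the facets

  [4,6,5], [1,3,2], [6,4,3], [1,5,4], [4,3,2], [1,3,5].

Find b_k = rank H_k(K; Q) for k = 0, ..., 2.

Take the total order 1 < 2 < 3 < 4 < 5 < 6 on the vertex set. Then K (dimension 2) consists of the simplices:

  0-simplices (6): [1], [2], [3], [4], [5], [6]
  1-simplices (12): [1,2], [1,3], [1,4], [1,5], [2,3], [2,4], [3,4], [3,5], [3,6], [4,5], [4,6], [5,6]
  2-simplices (6): [1,2,3], [1,3,5], [1,4,5], [2,3,4], [3,4,6], [4,5,6]

so the chain groups are C_0 ≅ Z^6, C_1 ≅ Z^12, C_2 ≅ Z^6.

∂_1: C_1 → C_0 is given by ∂[p,q] = [q] − [p].
This gives a 6×12 integer matrix of rank 5; reducing to Smith normal form yields diagonal entries (1,1,1,1,1).

Boundary ∂_2: C_2 → C_1 acts by ∂[p,q,r] = [q,r] − [p,r] + [p,q]. For instance
  ∂[2,3,4] = [3,4] − [2,4] + [2,3],
  ∂[1,3,5] = [3,5] − [1,5] + [1,3].
This gives a 12×6 integer matrix of rank 6; reducing to Smith normal form yields diagonal entries (1,1,1,1,1,1).

From H_k ≅ ker(∂_k) / im(∂_{k+1}) we obtain:

  H_0: rank C_0 − rank ∂_1 = 6 − 5 = 1, and the invariant factors of ∂_1 are all 1, so H_0 ≅ Z.
  H_1: rank ker ∂_1 − rank ∂_2 = (12 − 5) − 6 = 1, and the invariant factors of ∂_2 are all 1, so H_1 ≅ Z.
  H_2: rank ker ∂_2 − rank ∂_3 = (6 − 6) − 0 = 0, and there is no ∂_3, so H_2 ≅ 0.

Hence the Betti numbers are b_0 = 1, b_1 = 1, b_2 = 0.

b_0 = 1, b_1 = 1, b_2 = 0.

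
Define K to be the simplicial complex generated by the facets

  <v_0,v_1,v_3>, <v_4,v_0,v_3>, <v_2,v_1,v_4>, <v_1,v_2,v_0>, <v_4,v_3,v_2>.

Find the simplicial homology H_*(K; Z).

H_0 ≅ Z,  H_1 ≅ Z,  H_2 = 0.

Fix the vertex order v_0 < v_1 < v_2 < v_3 < v_4 and write every simplex with vertices in increasing order. Then dim K = 2 and the simplices of K are:

  0-simplices (5): [v_0], [v_1], [v_2], [v_3], [v_4]
  1-simplices (10): [v_0,v_1], [v_0,v_2], [v_0,v_3], [v_0,v_4], [v_1,v_2], [v_1,v_3], [v_1,v_4], [v_2,v_3], [v_2,v_4], [v_3,v_4]
  2-simplices (5): [v_0,v_1,v_2], [v_0,v_1,v_3], [v_0,v_3,v_4], [v_1,v_2,v_4], [v_2,v_3,v_4]

Hence C_0 ≅ Z^5, C_1 ≅ Z^10, C_2 ≅ Z^5.

The boundary map ∂_1: C_1 → C_0 sends each edge [p,q] (with p < q) to q − p. For instance
  ∂[v_1,v_2] = [v_2] − [v_1].
As a 5×10 matrix over Z this has rank 4, with invariant factors (1,1,1,1).

The boundary map ∂_2: C_2 → C_1 sends each 2-simplex [p,q,r] to [q,r] − [p,r] + [p,q]. For instance
  ∂[v_2,v_3,v_4] = [v_3,v_4] − [v_2,v_4] + [v_2,v_3],
  ∂[v_0,v_3,v_4] = [v_3,v_4] − [v_0,v_4] + [v_0,v_3].
The resulting 10×5 matrix has rank 5, and its Smith normal form has invariant factors (1,1,1,1,1).

Computing H_k = (kernel of ∂_k) / (image of ∂_{k+1}):

  H_0: rank C_0 − rank ∂_1 = 5 − 4 = 1, and the invariant factors of ∂_1 are all 1, so H_0 ≅ Z.
  H_1: rank ker ∂_1 − rank ∂_2 = (10 − 4) − 5 = 1, and the invariant factors of ∂_2 are all 1, so H_1 ≅ Z.
  H_2: rank ker ∂_2 − rank ∂_3 = (5 − 5) − 0 = 0, and there is no ∂_3, so H_2 ≅ 0.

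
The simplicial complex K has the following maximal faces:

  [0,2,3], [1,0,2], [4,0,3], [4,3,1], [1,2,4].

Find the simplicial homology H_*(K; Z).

K has 5 vertices, 10 edges, 5 triangles.
rank ∂_0 = 0, rank ∂_1 = 4 ⇒ b_0 = 5 − 0 − 4 = 1; all invariant factors of ∂_1 are 1 so no torsion. So H_0 ≅ Z.
rank ∂_1 = 4, rank ∂_2 = 5 ⇒ b_1 = 10 − 4 − 5 = 1; all invariant factors of ∂_2 are 1 so no torsion. So H_1 ≅ Z.
rank ∂_2 = 5, rank ∂_3 = 0 ⇒ b_2 = 5 − 5 − 0 = 0. So H_2 ≅ 0.

H_0 ≅ Z,  H_1 ≅ Z,  H_2 = 0.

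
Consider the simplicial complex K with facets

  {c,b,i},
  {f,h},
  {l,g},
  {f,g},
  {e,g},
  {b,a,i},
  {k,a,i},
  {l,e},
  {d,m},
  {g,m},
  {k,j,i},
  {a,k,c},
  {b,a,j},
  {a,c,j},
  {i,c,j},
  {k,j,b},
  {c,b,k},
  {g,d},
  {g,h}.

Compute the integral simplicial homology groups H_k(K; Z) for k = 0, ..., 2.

K has 13 vertices, 24 edges, 10 triangles.
rank ∂_0 = 0, rank ∂_1 = 11 ⇒ b_0 = 13 − 0 − 11 = 2; all invariant factors of ∂_1 are 1 so no torsion. So H_0 = Z^2.
rank ∂_1 = 11, rank ∂_2 = 10 ⇒ b_1 = 24 − 11 − 10 = 3; ∂_2 has invariant factor(s) [2] giving torsion. So H_1 = Z^3 ⊕ Z/2Z.
rank ∂_2 = 10, rank ∂_3 = 0 ⇒ b_2 = 10 − 10 − 0 = 0. So H_2 = 0.

H_0 ≅ Z^2,  H_1 ≅ Z^3 ⊕ Z/2Z,  H_2 = 0.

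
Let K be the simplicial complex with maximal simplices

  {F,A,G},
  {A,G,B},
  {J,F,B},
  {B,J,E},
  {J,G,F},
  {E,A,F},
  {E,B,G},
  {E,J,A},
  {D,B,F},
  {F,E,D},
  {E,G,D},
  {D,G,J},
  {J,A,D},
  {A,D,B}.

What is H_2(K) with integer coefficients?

H_2 ≅ Z.

Fix the vertex order A < B < D < E < F < G < J and write every simplex with vertices in increasing order. Then dim K = 2 and the simplices of K are:

  0-simplices (7): A, B, D, E, F, G, J
  1-simplices (21): AB, AD, AE, AF, AG, AJ, BD, BE, BF, BG, BJ, DE, DF, DG, DJ, EF, EG, EJ, FG, FJ, GJ
  2-simplices (14): ABD, ABG, ADJ, AEF, AEJ, AFG, BDF, BEG, BEJ, BFJ, DEF, DEG, DGJ, FGJ

giving chain groups C_0 ≅ Z^7, C_1 ≅ Z^21, C_2 ≅ Z^14.

Boundary ∂_1: C_1 → C_0 is given by ∂[p,q] = [q] − [p].
As a 7×21 matrix over Z this has rank 6, with invariant factors (1,1,1,1,1,1).

∂_2: C_2 → C_1 sends each 2-simplex [p,q,r] to [q,r] − [p,r] + [p,q]. For instance
  ∂DEG = EG − DG + DE,
  ∂ABD = BD − AD + AB.
As a 21×14 matrix over Z this has rank 13, with invariant factors (1,1,1,1,1,1,1,1,1,1,1,1,1).

Computing H_k = (kernel of ∂_k) / (image of ∂_{k+1}):

  H_2: rank ker ∂_2 − rank ∂_3 = (14 − 13) − 0 = 1, and there is no ∂_3, so H_2 = Z.

(K is a triangulation of the torus T^2.)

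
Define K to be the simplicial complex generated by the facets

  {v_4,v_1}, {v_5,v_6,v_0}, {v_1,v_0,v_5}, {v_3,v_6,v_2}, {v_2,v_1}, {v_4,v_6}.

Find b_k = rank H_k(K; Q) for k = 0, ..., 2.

Take the total order v_0 < v_1 < v_2 < v_3 < v_4 < v_5 < v_6 on the vertex set. Then K (dimension 2) consists of the simplices:

  0-simplices (7): [v_0], [v_1], [v_2], [v_3], [v_4], [v_5], [v_6]
  1-simplices (11): [v_0,v_1], [v_0,v_5], [v_0,v_6], [v_1,v_2], [v_1,v_4], [v_1,v_5], [v_2,v_3], [v_2,v_6], [v_3,v_6], [v_4,v_6], [v_5,v_6]
  2-simplices (3): [v_0,v_1,v_5], [v_0,v_5,v_6], [v_2,v_3,v_6]

Hence C_0 ≅ Z^7, C_1 ≅ Z^11, C_2 ≅ Z^3.

Boundary ∂_1: C_1 → C_0 maps an edge to its endpoints' difference, ∂[p,q] = q − p. For instance
  ∂[v_1,v_2] = [v_2] − [v_1].
The 7×11 boundary matrix has rank 6 and Smith normal form diag(1,1,1,1,1,1).

Boundary ∂_2: C_2 → C_1 acts by ∂[p,q,r] = [q,r] − [p,r] + [p,q]. For instance
  ∂[v_0,v_1,v_5] = [v_1,v_5] − [v_0,v_5] + [v_0,v_1],
  ∂[v_2,v_3,v_6] = [v_3,v_6] − [v_2,v_6] + [v_2,v_3].
As a 11×3 matrix over Z this has rank 3, with invariant factors (1,1,1).

Now H_k = ker ∂_k / im ∂_{k+1}, so:

  H_0: rank C_0 − rank ∂_1 = 7 − 6 = 1, and the invariant factors of ∂_1 are all 1, so H_0 = Z.
  H_1: rank ker ∂_1 − rank ∂_2 = (11 − 6) − 3 = 2, and the invariant factors of ∂_2 are all 1, so H_1 = Z^2.
  H_2: rank ker ∂_2 − rank ∂_3 = (3 − 3) − 0 = 0, and there is no ∂_3, so H_2 = 0.

Hence the Betti numbers are b_0 = 1, b_1 = 2, b_2 = 0.

b_0 = 1, b_1 = 2, b_2 = 0.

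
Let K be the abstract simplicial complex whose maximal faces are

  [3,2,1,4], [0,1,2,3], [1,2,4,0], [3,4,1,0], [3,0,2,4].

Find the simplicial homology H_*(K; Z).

H_0 = Z,  H_1 = 0,  H_2 = 0,  H_3 = Z.

We work with the vertex ordering 0 < 1 < 2 < 3 < 4. The simplices of K, each written with vertices in increasing order, are:

  0-simplices (5): [0], [1], [2], [3], [4]
  1-simplices (10): [0,1], [0,2], [0,3], [0,4], [1,2], [1,3], [1,4], [2,3], [2,4], [3,4]
  2-simplices (10): [0,1,2], [0,1,3], [0,1,4], [0,2,3], [0,2,4], [0,3,4], [1,2,3], [1,2,4], [1,3,4], [2,3,4]
  3-simplices (5): [0,1,2,3], [0,1,2,4], [0,1,3,4], [0,2,3,4], [1,2,3,4]

giving chain groups C_0 ≅ Z^5, C_1 ≅ Z^10, C_2 ≅ Z^10, C_3 ≅ Z^5.

The boundary map ∂_1: C_1 → C_0 is given by ∂[p,q] = [q] − [p].
The 5×10 boundary matrix has rank 4 and Smith normal form diag(1,1,1,1).

∂_2: C_2 → C_1 acts by ∂[p,q,r] = [q,r] − [p,r] + [p,q]. For instance
  ∂[1,2,4] = [2,4] − [1,4] + [1,2],
  ∂[0,1,3] = [1,3] − [0,3] + [0,1].
This gives a 10×10 integer matrix of rank 6; reducing to Smith normal form yields diagonal entries (1,1,1,1,1,1).

∂_3: C_3 → C_2 sends each 3-simplex σ to the alternating sum Σ_i (−1)^i (σ with its i-th vertex removed). For instance
  ∂[1,2,3,4] = [2,3,4] − [1,3,4] + [1,2,4] − [1,2,3],
  ∂[0,1,3,4] = [1,3,4] − [0,3,4] + [0,1,4] − [0,1,3].
The resulting 10×5 matrix has rank 4, and its Smith normal form has invariant factors (1,1,1,1).

Reading off H_k = ker ∂_k / im ∂_{k+1}:

  H_0: rank C_0 − rank ∂_1 = 5 − 4 = 1, and the invariant factors of ∂_1 are all 1, so H_0 = Z.
  H_1: rank ker ∂_1 − rank ∂_2 = (10 − 4) − 6 = 0, and the invariant factors of ∂_2 are all 1, so H_1 = 0.
  H_2: rank ker ∂_2 − rank ∂_3 = (10 − 6) − 4 = 0, and the invariant factors of ∂_3 are all 1, so H_2 = 0.
  H_3: rank ker ∂_3 − rank ∂_4 = (5 − 4) − 0 = 1, and there is no ∂_4, so H_3 = Z.

(K is a triangulation of the 3-sphere S^3.)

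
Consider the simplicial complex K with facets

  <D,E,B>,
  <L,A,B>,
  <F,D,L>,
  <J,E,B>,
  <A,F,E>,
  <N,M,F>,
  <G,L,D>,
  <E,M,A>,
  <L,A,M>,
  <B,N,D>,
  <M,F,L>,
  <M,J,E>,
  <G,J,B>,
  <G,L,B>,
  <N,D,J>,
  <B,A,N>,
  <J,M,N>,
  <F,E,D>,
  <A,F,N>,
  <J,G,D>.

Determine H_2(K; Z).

H_2 = 0.

K has 10 vertices, 30 edges, 20 triangles.
rank ∂_2 = 20, rank ∂_3 = 0 ⇒ b_2 = 20 − 20 − 0 = 0. So H_2 ≅ 0.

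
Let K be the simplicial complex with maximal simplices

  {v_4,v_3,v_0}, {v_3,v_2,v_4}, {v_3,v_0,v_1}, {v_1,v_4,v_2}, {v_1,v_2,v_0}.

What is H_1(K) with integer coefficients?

H_1 ≅ Z.

We work with the vertex ordering v_0 < v_1 < v_2 < v_3 < v_4. The simplices of K, each written with vertices in increasing order, are:

  0-simplices (5): [v_0], [v_1], [v_2], [v_3], [v_4]
  1-simplices (10): [v_0,v_1], [v_0,v_2], [v_0,v_3], [v_0,v_4], [v_1,v_2], [v_1,v_3], [v_1,v_4], [v_2,v_3], [v_2,v_4], [v_3,v_4]
  2-simplices (5): [v_0,v_1,v_2], [v_0,v_1,v_3], [v_0,v_3,v_4], [v_1,v_2,v_4], [v_2,v_3,v_4]

Hence C_0 ≅ Z^5, C_1 ≅ Z^10, C_2 ≅ Z^5.

∂_1: C_1 → C_0 maps an edge to its endpoints' difference, ∂[p,q] = q − p.
The resulting 5×10 matrix has rank 4, and its Smith normal form has invariant factors (1,1,1,1).

The boundary map ∂_2: C_2 → C_1 acts by ∂[p,q,r] = [q,r] − [p,r] + [p,q]. For instance
  ∂[v_1,v_2,v_4] = [v_2,v_4] − [v_1,v_4] + [v_1,v_2],
  ∂[v_0,v_1,v_2] = [v_1,v_2] − [v_0,v_2] + [v_0,v_1].
The 10×5 boundary matrix has rank 5 and Smith normal form diag(1,1,1,1,1).

Reading off H_k = ker ∂_k / im ∂_{k+1}:

  H_1: rank ker ∂_1 − rank ∂_2 = (10 − 4) − 5 = 1, and the invariant factors of ∂_2 are all 1, so H_1 ≅ Z.

(K is a triangulation of the Möbius band.)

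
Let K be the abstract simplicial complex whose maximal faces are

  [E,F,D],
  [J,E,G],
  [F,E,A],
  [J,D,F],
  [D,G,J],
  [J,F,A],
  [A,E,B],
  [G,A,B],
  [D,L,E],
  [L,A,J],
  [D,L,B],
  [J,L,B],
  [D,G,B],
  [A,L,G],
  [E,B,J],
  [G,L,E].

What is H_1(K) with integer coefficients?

K has 8 vertices, 24 edges, 16 triangles.
rank ∂_1 = 7, rank ∂_2 = 15 ⇒ b_1 = 24 − 7 − 15 = 2; all invariant factors of ∂_2 are 1 so no torsion. So H_1 ≅ Z^2.

H_1 = Z^2.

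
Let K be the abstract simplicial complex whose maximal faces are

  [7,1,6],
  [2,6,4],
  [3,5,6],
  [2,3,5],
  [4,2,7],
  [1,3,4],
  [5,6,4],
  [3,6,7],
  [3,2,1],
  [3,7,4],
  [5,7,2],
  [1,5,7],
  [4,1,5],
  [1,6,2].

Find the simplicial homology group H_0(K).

H_0 ≅ Z.

Order the vertices as 1 < 2 < 3 < 4 < 5 < 6 < 7. Listing each simplex with vertices in this order, K has dimension 2 with simplices:

  0-simplices (7): [1], [2], [3], [4], [5], [6], [7]
  1-simplices (21): [1,2], [1,3], [1,4], [1,5], [1,6], [1,7], [2,3], [2,4], [2,5], [2,6], [2,7], [3,4], [3,5], [3,6], [3,7], [4,5], [4,6], [4,7], [5,6], [5,7], [6,7]
  2-simplices (14): [1,2,3], [1,2,6], [1,3,4], [1,4,5], [1,5,7], [1,6,7], [2,3,5], [2,4,6], [2,4,7], [2,5,7], [3,4,7], [3,5,6], [3,6,7], [4,5,6]

so the chain groups are C_0 ≅ Z^7, C_1 ≅ Z^21, C_2 ≅ Z^14.

∂_1: C_1 → C_0 sends each edge [p,q] (with p < q) to q − p. For instance
  ∂[5,6] = [6] − [5].
The 7×21 boundary matrix has rank 6 and Smith normal form diag(1,1,1,1,1,1).

Boundary ∂_2: C_2 → C_1 acts by ∂[p,q,r] = [q,r] − [p,r] + [p,q]. For instance
  ∂[2,3,5] = [3,5] − [2,5] + [2,3],
  ∂[1,4,5] = [4,5] − [1,5] + [1,4].
This gives a 21×14 integer matrix of rank 13; reducing to Smith normal form yields diagonal entries (1,1,1,1,1,1,1,1,1,1,1,1,1).

Now H_k = ker ∂_k / im ∂_{k+1}, so:

  H_0: rank C_0 − rank ∂_1 = 7 − 6 = 1, and the invariant factors of ∂_1 are all 1, so H_0 ≅ Z.

(K is a triangulation of the torus T^2.)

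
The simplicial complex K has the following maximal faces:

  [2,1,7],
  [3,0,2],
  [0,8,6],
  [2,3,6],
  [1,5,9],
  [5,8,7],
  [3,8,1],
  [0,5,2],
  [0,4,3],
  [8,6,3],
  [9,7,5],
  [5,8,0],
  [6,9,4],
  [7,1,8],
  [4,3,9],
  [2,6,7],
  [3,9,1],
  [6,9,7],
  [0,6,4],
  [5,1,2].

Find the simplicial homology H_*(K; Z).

Order the vertices as 0 < 1 < 2 < 3 < 4 < 5 < 6 < 7 < 8 < 9. Listing each simplex with vertices in this order, K has dimension 2 with simplices:

  0-simplices (10): [0], [1], [2], [3], [4], [5], [6], [7], [8], [9]
  1-simplices (30): (30 of them)
  2-simplices (20): (20 of them)

so the chain groups are C_0 ≅ Z^10, C_1 ≅ Z^30, C_2 ≅ Z^20.

Boundary ∂_1: C_1 → C_0 maps an edge to its endpoints' difference, ∂[p,q] = q − p. For instance
  ∂[7,9] = [9] − [7].
The resulting 10×30 matrix has rank 9, and its Smith normal form has invariant factors (1,1,1,1,1,1,1,1,1).

Boundary ∂_2: C_2 → C_1 maps a triangle to the signed sum of its edges. For instance
  ∂[2,3,6] = [3,6] − [2,6] + [2,3],
  ∂[0,5,8] = [5,8] − [0,8] + [0,5].
The 30×20 boundary matrix has rank 20 and Smith normal form diag(1,1,1,1,1,1,1,1,1,1,1,1,1,1,1,1,1,1,1,2).

Computing H_k = (kernel of ∂_k) / (image of ∂_{k+1}):

  H_0: rank C_0 − rank ∂_1 = 10 − 9 = 1, and the invariant factors of ∂_1 are all 1, so H_0 = Z.
  H_1: rank ker ∂_1 − rank ∂_2 = (30 − 9) − 20 = 1, and ∂_2 has invariant factor 2 > 1, so H_1 = Z ⊕ Z/2Z.
  H_2: rank ker ∂_2 − rank ∂_3 = (20 − 20) − 0 = 0, and there is no ∂_3, so H_2 = 0.

As a check, the Euler characteristic is 10 − 30 + 20 = 0, which agrees with 1 − 1 + 0 = 0.

H_0 = Z,  H_1 = Z ⊕ Z/2Z,  H_2 = 0.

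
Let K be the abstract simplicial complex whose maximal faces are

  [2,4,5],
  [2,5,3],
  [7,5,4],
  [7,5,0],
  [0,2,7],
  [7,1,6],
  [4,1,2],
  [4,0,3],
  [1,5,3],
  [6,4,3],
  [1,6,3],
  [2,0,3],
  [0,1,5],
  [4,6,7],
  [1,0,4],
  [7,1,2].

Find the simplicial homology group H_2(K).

H_2 = Z.

We work with the vertex ordering 0 < 1 < 2 < 3 < 4 < 5 < 6 < 7. The simplices of K, each written with vertices in increasing order, are:

  0-simplices (8): [0], [1], [2], [3], [4], [5], [6], [7]
  1-simplices (24): (24 of them)
  2-simplices (16): [0,1,4], [0,1,5], [0,2,3], [0,2,7], [0,3,4], [0,5,7], [1,2,4], [1,2,7], [1,3,5], [1,3,6], [1,6,7], [2,3,5], [2,4,5], [3,4,6], [4,5,7], [4,6,7]

Hence C_0 ≅ Z^8, C_1 ≅ Z^24, C_2 ≅ Z^16.

∂_1: C_1 → C_0 sends each edge [p,q] (with p < q) to q − p. For instance
  ∂[0,1] = [1] − [0].
This gives a 8×24 integer matrix of rank 7; reducing to Smith normal form yields diagonal entries (1,1,1,1,1,1,1).

Boundary ∂_2: C_2 → C_1 maps a triangle to the signed sum of its edges. For instance
  ∂[0,1,4] = [1,4] − [0,4] + [0,1],
  ∂[1,3,5] = [3,5] − [1,5] + [1,3].
The 24×16 boundary matrix has rank 15 and Smith normal form diag(1,1,1,1,1,1,1,1,1,1,1,1,1,1,1).

Now H_k = ker ∂_k / im ∂_{k+1}, so:

  H_2: rank ker ∂_2 − rank ∂_3 = (16 − 15) − 0 = 1, and there is no ∂_3, so H_2 = Z.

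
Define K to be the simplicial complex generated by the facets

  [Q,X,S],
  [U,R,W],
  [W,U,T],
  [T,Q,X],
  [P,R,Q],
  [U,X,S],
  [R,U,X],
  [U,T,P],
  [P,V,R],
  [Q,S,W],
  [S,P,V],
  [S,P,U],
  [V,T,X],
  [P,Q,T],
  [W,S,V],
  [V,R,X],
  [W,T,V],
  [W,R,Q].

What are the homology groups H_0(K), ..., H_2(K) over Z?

Order the vertices as P < Q < R < S < T < U < V < W < X. Listing each simplex with vertices in this order, K has dimension 2 with simplices:

  0-simplices (9): P, Q, R, S, T, U, V, W, X
  1-simplices (27): PQ, PR, PS, PT, PU, PV, QR, QS, QT, QW, QX, RU, RV, RW, RX, SU, SV, SW, SX, TU, TV, TW, TX, UW, UX, VW, VX
  2-simplices (18): PQR, PQT, PRV, PSU, PSV, PTU, QRW, QSW, QSX, QTX, RUW, RUX, RVX, SUX, SVW, TUW, TVW, TVX

giving chain groups C_0 ≅ Z^9, C_1 ≅ Z^27, C_2 ≅ Z^18.

Boundary ∂_1: C_1 → C_0 sends each edge [p,q] (with p < q) to q − p. For instance
  ∂PS = S − P.
The resulting 9×27 matrix has rank 8, and its Smith normal form has invariant factors (1,1,1,1,1,1,1,1).

The boundary map ∂_2: C_2 → C_1 sends each 2-simplex [p,q,r] to [q,r] − [p,r] + [p,q]. For instance
  ∂PRV = RV − PV + PR,
  ∂QSX = SX − QX + QS.
The resulting 27×18 matrix has rank 17, and its Smith normal form has invariant factors (1,1,1,1,1,1,1,1,1,1,1,1,1,1,1,1,1).

Reading off H_k = ker ∂_k / im ∂_{k+1}:

  H_0: rank C_0 − rank ∂_1 = 9 − 8 = 1, and the invariant factors of ∂_1 are all 1, so H_0 ≅ Z.
  H_1: rank ker ∂_1 − rank ∂_2 = (27 − 8) − 17 = 2, and the invariant factors of ∂_2 are all 1, so H_1 ≅ Z^2.
  H_2: rank ker ∂_2 − rank ∂_3 = (18 − 17) − 0 = 1, and there is no ∂_3, so H_2 ≅ Z.

(K is a triangulation of the torus T^2.)

H_0 ≅ Z,  H_1 ≅ Z^2,  H_2 ≅ Z.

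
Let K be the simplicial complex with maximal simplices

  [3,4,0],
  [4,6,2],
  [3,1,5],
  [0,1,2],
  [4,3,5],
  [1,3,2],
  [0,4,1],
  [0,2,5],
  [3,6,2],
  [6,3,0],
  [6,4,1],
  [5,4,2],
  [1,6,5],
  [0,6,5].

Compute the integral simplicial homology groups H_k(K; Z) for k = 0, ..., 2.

Fix the vertex order 0 < 1 < 2 < 3 < 4 < 5 < 6 and write every simplex with vertices in increasing order. Then dim K = 2 and the simplices of K are:

  0-simplices (7): [0], [1], [2], [3], [4], [5], [6]
  1-simplices (21): [0,1], [0,2], [0,3], [0,4], [0,5], [0,6], [1,2], [1,3], [1,4], [1,5], [1,6], [2,3], [2,4], [2,5], [2,6], [3,4], [3,5], [3,6], [4,5], [4,6], [5,6]
  2-simplices (14): [0,1,2], [0,1,4], [0,2,5], [0,3,4], [0,3,6], [0,5,6], [1,2,3], [1,3,5], [1,4,6], [1,5,6], [2,3,6], [2,4,5], [2,4,6], [3,4,5]

Hence C_0 ≅ Z^7, C_1 ≅ Z^21, C_2 ≅ Z^14.

∂_1: C_1 → C_0 is given by ∂[p,q] = [q] − [p].
This gives a 7×21 integer matrix of rank 6; reducing to Smith normal form yields diagonal entries (1,1,1,1,1,1).

Boundary ∂_2: C_2 → C_1 acts by ∂[p,q,r] = [q,r] − [p,r] + [p,q]. For instance
  ∂[1,4,6] = [4,6] − [1,6] + [1,4],
  ∂[1,3,5] = [3,5] − [1,5] + [1,3].
This gives a 21×14 integer matrix of rank 13; reducing to Smith normal form yields diagonal entries (1,1,1,1,1,1,1,1,1,1,1,1,1).

From H_k ≅ ker(∂_k) / im(∂_{k+1}) we obtain:

  H_0: rank C_0 − rank ∂_1 = 7 − 6 = 1, and the invariant factors of ∂_1 are all 1, so H_0 ≅ Z.
  H_1: rank ker ∂_1 − rank ∂_2 = (21 − 6) − 13 = 2, and the invariant factors of ∂_2 are all 1, so H_1 ≅ Z^2.
  H_2: rank ker ∂_2 − rank ∂_3 = (14 − 13) − 0 = 1, and there is no ∂_3, so H_2 ≅ Z.

(K is a triangulation of the torus T^2.)

H_0 ≅ Z,  H_1 ≅ Z^2,  H_2 ≅ Z.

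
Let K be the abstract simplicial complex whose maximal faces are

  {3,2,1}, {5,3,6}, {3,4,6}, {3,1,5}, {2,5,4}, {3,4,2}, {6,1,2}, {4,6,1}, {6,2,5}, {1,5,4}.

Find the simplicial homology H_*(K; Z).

Take the total order 1 < 2 < 3 < 4 < 5 < 6 on the vertex set. Then K (dimension 2) consists of the simplices:

  0-simplices (6): [1], [2], [3], [4], [5], [6]
  1-simplices (15): [1,2], [1,3], [1,4], [1,5], [1,6], [2,3], [2,4], [2,5], [2,6], [3,4], [3,5], [3,6], [4,5], [4,6], [5,6]
  2-simplices (10): [1,2,3], [1,2,6], [1,3,5], [1,4,5], [1,4,6], [2,3,4], [2,4,5], [2,5,6], [3,4,6], [3,5,6]

Hence C_0 ≅ Z^6, C_1 ≅ Z^15, C_2 ≅ Z^10.

Boundary ∂_1: C_1 → C_0 sends each edge [p,q] (with p < q) to q − p. For instance
  ∂[5,6] = [6] − [5].
The resulting 6×15 matrix has rank 5, and its Smith normal form has invariant factors (1,1,1,1,1).

Boundary ∂_2: C_2 → C_1 sends each 2-simplex [p,q,r] to [q,r] − [p,r] + [p,q]. For instance
  ∂[1,3,5] = [3,5] − [1,5] + [1,3],
  ∂[1,4,5] = [4,5] − [1,5] + [1,4].
The 15×10 boundary matrix has rank 10 and Smith normal form diag(1,1,1,1,1,1,1,1,1,2).

Computing H_k = (kernel of ∂_k) / (image of ∂_{k+1}):

  H_0: rank C_0 − rank ∂_1 = 6 − 5 = 1, and the invariant factors of ∂_1 are all 1, so H_0 = Z.
  H_1: rank ker ∂_1 − rank ∂_2 = (15 − 5) − 10 = 0, and ∂_2 has invariant factor 2 > 1, so H_1 = Z/2.
  H_2: rank ker ∂_2 − rank ∂_3 = (10 − 10) − 0 = 0, and there is no ∂_3, so H_2 = 0.

As a check, the Euler characteristic is 6 − 15 + 10 = 1, which agrees with 1 − 0 + 0 = 1.
(K is a triangulation of the real projective plane RP^2.)

H_0 = Z,  H_1 = Z/2,  H_2 = 0.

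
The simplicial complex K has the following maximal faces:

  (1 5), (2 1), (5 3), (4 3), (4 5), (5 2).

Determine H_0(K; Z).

K has 5 vertices, 6 edges.
rank ∂_0 = 0, rank ∂_1 = 4 ⇒ b_0 = 5 − 0 − 4 = 1; all invariant factors of ∂_1 are 1 so no torsion. So H_0 = Z.

H_0 = Z.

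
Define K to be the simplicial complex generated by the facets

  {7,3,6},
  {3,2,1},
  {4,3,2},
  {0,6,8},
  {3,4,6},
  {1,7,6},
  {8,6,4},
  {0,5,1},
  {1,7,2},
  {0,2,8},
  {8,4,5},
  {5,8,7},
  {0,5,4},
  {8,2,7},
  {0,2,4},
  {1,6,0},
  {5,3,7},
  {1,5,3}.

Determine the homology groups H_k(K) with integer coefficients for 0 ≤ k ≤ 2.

H_0 ≅ Z,  H_1 ≅ Z ⊕ Z/2,  H_2 = 0.

Order the vertices as 0 < 1 < 2 < 3 < 4 < 5 < 6 < 7 < 8. Listing each simplex with vertices in this order, K has dimension 2 with simplices:

  0-simplices (9): [0], [1], [2], [3], [4], [5], [6], [7], [8]
  1-simplices (27): (27 of them)
  2-simplices (18): [0,1,5], [0,1,6], [0,2,4], [0,2,8], [0,4,5], [0,6,8], [1,2,3], [1,2,7], [1,3,5], [1,6,7], [2,3,4], [2,7,8], [3,4,6], [3,5,7], [3,6,7], [4,5,8], [4,6,8], [5,7,8]

giving chain groups C_0 ≅ Z^9, C_1 ≅ Z^27, C_2 ≅ Z^18.

∂_1: C_1 → C_0 is given by ∂[p,q] = [q] − [p]. For instance
  ∂[0,1] = [1] − [0].
This gives a 9×27 integer matrix of rank 8; reducing to Smith normal form yields diagonal entries (1,1,1,1,1,1,1,1).

The boundary map ∂_2: C_2 → C_1 sends each 2-simplex [p,q,r] to [q,r] − [p,r] + [p,q]. For instance
  ∂[3,5,7] = [5,7] − [3,7] + [3,5],
  ∂[1,2,3] = [2,3] − [1,3] + [1,2].
The 27×18 boundary matrix has rank 18 and Smith normal form diag(1,1,1,1,1,1,1,1,1,1,1,1,1,1,1,1,1,2).

From H_k ≅ ker(∂_k) / im(∂_{k+1}) we obtain:

  H_0: rank C_0 − rank ∂_1 = 9 − 8 = 1, and the invariant factors of ∂_1 are all 1, so H_0 ≅ Z.
  H_1: rank ker ∂_1 − rank ∂_2 = (27 − 8) − 18 = 1, and ∂_2 has invariant factor 2 > 1, so H_1 ≅ Z ⊕ Z/2.
  H_2: rank ker ∂_2 − rank ∂_3 = (18 − 18) − 0 = 0, and there is no ∂_3, so H_2 ≅ 0.

(K is a triangulation of the Klein bottle.)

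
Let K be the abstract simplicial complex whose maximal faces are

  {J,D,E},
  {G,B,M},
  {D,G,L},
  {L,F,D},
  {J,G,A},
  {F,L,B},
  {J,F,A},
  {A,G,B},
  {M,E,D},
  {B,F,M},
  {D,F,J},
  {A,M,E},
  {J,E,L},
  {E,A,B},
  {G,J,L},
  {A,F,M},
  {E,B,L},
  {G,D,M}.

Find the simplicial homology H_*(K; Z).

Take the total order A < B < D < E < F < G < J < L < M on the vertex set. Then K (dimension 2) consists of the simplices:

  0-simplices (9): A, B, D, E, F, G, J, L, M
  1-simplices (27): AB, AE, AF, AG, AJ, AM, BE, BF, BG, BL, BM, DE, DF, DG, DJ, DL, DM, EJ, EL, EM, FJ, FL, FM, GJ, GL, GM, JL
  2-simplices (18): ABE, ABG, AEM, AFJ, AFM, AGJ, BEL, BFL, BFM, BGM, DEJ, DEM, DFJ, DFL, DGL, DGM, EJL, GJL

giving chain groups C_0 ≅ Z^9, C_1 ≅ Z^27, C_2 ≅ Z^18.

Boundary ∂_1: C_1 → C_0 sends each edge [p,q] (with p < q) to q − p.
This gives a 9×27 integer matrix of rank 8; reducing to Smith normal form yields diagonal entries (1,1,1,1,1,1,1,1).

∂_2: C_2 → C_1 sends each 2-simplex [p,q,r] to [q,r] − [p,r] + [p,q]. For instance
  ∂DEJ = EJ − DJ + DE,
  ∂DGL = GL − DL + DG.
This gives a 27×18 integer matrix of rank 18; reducing to Smith normal form yields diagonal entries (1,1,1,1,1,1,1,1,1,1,1,1,1,1,1,1,1,2).

Reading off H_k = ker ∂_k / im ∂_{k+1}:

  H_0: rank C_0 − rank ∂_1 = 9 − 8 = 1, and the invariant factors of ∂_1 are all 1, so H_0 ≅ Z.
  H_1: rank ker ∂_1 − rank ∂_2 = (27 − 8) − 18 = 1, and ∂_2 has invariant factor 2 > 1, so H_1 ≅ Z ⊕ Z/2.
  H_2: rank ker ∂_2 − rank ∂_3 = (18 − 18) − 0 = 0, and there is no ∂_3, so H_2 ≅ 0.

As a check, the Euler characteristic is 9 − 27 + 18 = 0, which agrees with 1 − 1 + 0 = 0.

H_0 = Z,  H_1 = Z ⊕ Z/2,  H_2 = 0.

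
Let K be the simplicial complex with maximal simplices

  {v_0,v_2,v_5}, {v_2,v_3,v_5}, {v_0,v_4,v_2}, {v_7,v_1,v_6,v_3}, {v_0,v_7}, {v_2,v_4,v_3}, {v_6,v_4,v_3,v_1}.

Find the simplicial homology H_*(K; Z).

H_0 = Z,  H_1 = Z,  H_2 = 0,  H_3 = 0.

We work with the vertex ordering v_0 < v_1 < v_2 < v_3 < v_4 < v_5 < v_6 < v_7. The simplices of K, each written with vertices in increasing order, are:

  0-simplices (8): [v_0], [v_1], [v_2], [v_3], [v_4], [v_5], [v_6], [v_7]
  1-simplices (17): (17 of them)
  2-simplices (11): (11 of them)
  3-simplices (2): [v_1,v_3,v_4,v_6], [v_1,v_3,v_6,v_7]

so the chain groups are C_0 ≅ Z^8, C_1 ≅ Z^17, C_2 ≅ Z^11, C_3 ≅ Z^2.

∂_1: C_1 → C_0 maps an edge to its endpoints' difference, ∂[p,q] = q − p.
As a 8×17 matrix over Z this has rank 7, with invariant factors (1,1,1,1,1,1,1).

∂_2: C_2 → C_1 sends each 2-simplex [p,q,r] to [q,r] − [p,r] + [p,q]. For instance
  ∂[v_1,v_6,v_7] = [v_6,v_7] − [v_1,v_7] + [v_1,v_6],
  ∂[v_2,v_3,v_5] = [v_3,v_5] − [v_2,v_5] + [v_2,v_3].
This gives a 17×11 integer matrix of rank 9; reducing to Smith normal form yields diagonal entries (1,1,1,1,1,1,1,1,1).

Boundary ∂_3: C_3 → C_2 sends each 3-simplex σ to the alternating sum Σ_i (−1)^i (σ with its i-th vertex removed). For instance
  ∂[v_1,v_3,v_4,v_6] = [v_3,v_4,v_6] − [v_1,v_4,v_6] + [v_1,v_3,v_6] − [v_1,v_3,v_4],
  ∂[v_1,v_3,v_6,v_7] = [v_3,v_6,v_7] − [v_1,v_6,v_7] + [v_1,v_3,v_7] − [v_1,v_3,v_6].
The resulting 11×2 matrix has rank 2, and its Smith normal form has invariant factors (1,1).

Computing H_k = (kernel of ∂_k) / (image of ∂_{k+1}):

  H_0: rank C_0 − rank ∂_1 = 8 − 7 = 1, and the invariant factors of ∂_1 are all 1, so H_0 ≅ Z.
  H_1: rank ker ∂_1 − rank ∂_2 = (17 − 7) − 9 = 1, and the invariant factors of ∂_2 are all 1, so H_1 ≅ Z.
  H_2: rank ker ∂_2 − rank ∂_3 = (11 − 9) − 2 = 0, and the invariant factors of ∂_3 are all 1, so H_2 ≅ 0.
  H_3: rank ker ∂_3 − rank ∂_4 = (2 − 2) − 0 = 0, and there is no ∂_4, so H_3 ≅ 0.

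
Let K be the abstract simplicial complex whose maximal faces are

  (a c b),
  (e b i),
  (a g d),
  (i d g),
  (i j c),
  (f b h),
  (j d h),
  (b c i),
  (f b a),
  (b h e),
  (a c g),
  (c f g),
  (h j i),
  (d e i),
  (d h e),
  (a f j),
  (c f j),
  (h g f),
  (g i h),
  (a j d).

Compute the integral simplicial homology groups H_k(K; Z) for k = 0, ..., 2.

Order the vertices as a < b < c < d < e < f < g < h < i < j. Listing each simplex with vertices in this order, K has dimension 2 with simplices:

  0-simplices (10): a, b, c, d, e, f, g, h, i, j
  1-simplices (30): ab, ac, ad, af, ag, aj, bc, be, bf, bh, bi, cf, cg, ci, cj, de, dg, dh, di, dj, eh, ei, fg, fh, fj, gh, gi, hi, hj, ij
  2-simplices (20): abc, abf, acg, adg, adj, afj, bci, beh, bei, bfh, cfg, cfj, cij, deh, dei, dgi, dhj, fgh, ghi, hij

giving chain groups C_0 ≅ Z^10, C_1 ≅ Z^30, C_2 ≅ Z^20.

The boundary map ∂_1: C_1 → C_0 sends each edge [p,q] (with p < q) to q − p.
The resulting 10×30 matrix has rank 9, and its Smith normal form has invariant factors (1,1,1,1,1,1,1,1,1).

∂_2: C_2 → C_1 acts by ∂[p,q,r] = [q,r] − [p,r] + [p,q]. For instance
  ∂adj = dj − aj + ad,
  ∂abf = bf − af + ab.
The resulting 30×20 matrix has rank 20, and its Smith normal form has invariant factors (1,1,1,1,1,1,1,1,1,1,1,1,1,1,1,1,1,1,1,2).

From H_k ≅ ker(∂_k) / im(∂_{k+1}) we obtain:

  H_0: rank C_0 − rank ∂_1 = 10 − 9 = 1, and the invariant factors of ∂_1 are all 1, so H_0 ≅ Z.
  H_1: rank ker ∂_1 − rank ∂_2 = (30 − 9) − 20 = 1, and ∂_2 has invariant factor 2 > 1, so H_1 ≅ Z ⊕ Z_2.
  H_2: rank ker ∂_2 − rank ∂_3 = (20 − 20) − 0 = 0, and there is no ∂_3, so H_2 ≅ 0.

As a check, the Euler characteristic is 10 − 30 + 20 = 0, which agrees with 1 − 1 + 0 = 0.

H_0 = Z,  H_1 = Z ⊕ Z_2,  H_2 = 0.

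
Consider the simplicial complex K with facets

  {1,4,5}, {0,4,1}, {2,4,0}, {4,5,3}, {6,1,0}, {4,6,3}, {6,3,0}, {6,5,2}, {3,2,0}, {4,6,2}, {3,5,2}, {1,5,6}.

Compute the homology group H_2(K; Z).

H_2 ≅ 0.

Order the vertices as 0 < 1 < 2 < 3 < 4 < 5 < 6. Listing each simplex with vertices in this order, K has dimension 2 with simplices:

  0-simplices (7): [0], [1], [2], [3], [4], [5], [6]
  1-simplices (18): [0,1], [0,2], [0,3], [0,4], [0,6], [1,4], [1,5], [1,6], [2,3], [2,4], [2,5], [2,6], [3,4], [3,5], [3,6], [4,5], [4,6], [5,6]
  2-simplices (12): [0,1,4], [0,1,6], [0,2,3], [0,2,4], [0,3,6], [1,4,5], [1,5,6], [2,3,5], [2,4,6], [2,5,6], [3,4,5], [3,4,6]

so the chain groups are C_0 ≅ Z^7, C_1 ≅ Z^18, C_2 ≅ Z^12.

The boundary map ∂_1: C_1 → C_0 sends each edge [p,q] (with p < q) to q − p.
The 7×18 boundary matrix has rank 6 and Smith normal form diag(1,1,1,1,1,1).

Boundary ∂_2: C_2 → C_1 sends each 2-simplex [p,q,r] to [q,r] − [p,r] + [p,q]. For instance
  ∂[0,1,4] = [1,4] − [0,4] + [0,1],
  ∂[2,5,6] = [5,6] − [2,6] + [2,5].
The 18×12 boundary matrix has rank 12 and Smith normal form diag(1,1,1,1,1,1,1,1,1,1,1,2).

From H_k ≅ ker(∂_k) / im(∂_{k+1}) we obtain:

  H_2: rank ker ∂_2 − rank ∂_3 = (12 − 12) − 0 = 0, and there is no ∂_3, so H_2 ≅ 0.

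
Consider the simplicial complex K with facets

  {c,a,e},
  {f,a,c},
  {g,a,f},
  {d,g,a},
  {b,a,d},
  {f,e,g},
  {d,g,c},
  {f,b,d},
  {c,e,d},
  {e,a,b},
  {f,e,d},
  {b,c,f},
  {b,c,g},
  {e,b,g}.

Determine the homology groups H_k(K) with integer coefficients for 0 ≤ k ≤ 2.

H_0 ≅ Z,  H_1 ≅ Z^2,  H_2 ≅ Z.

Take the total order a < b < c < d < e < f < g on the vertex set. Then K (dimension 2) consists of the simplices:

  0-simplices (7): a, b, c, d, e, f, g
  1-simplices (21): ab, ac, ad, ae, af, ag, bc, bd, be, bf, bg, cd, ce, cf, cg, de, df, dg, ef, eg, fg
  2-simplices (14): abd, abe, ace, acf, adg, afg, bcf, bcg, bdf, beg, cde, cdg, def, efg

so the chain groups are C_0 ≅ Z^7, C_1 ≅ Z^21, C_2 ≅ Z^14.

The boundary map ∂_1: C_1 → C_0 maps an edge to its endpoints' difference, ∂[p,q] = q − p.
The 7×21 boundary matrix has rank 6 and Smith normal form diag(1,1,1,1,1,1).

Boundary ∂_2: C_2 → C_1 maps a triangle to the signed sum of its edges. For instance
  ∂abe = be − ae + ab,
  ∂ace = ce − ae + ac.
The resulting 21×14 matrix has rank 13, and its Smith normal form has invariant factors (1,1,1,1,1,1,1,1,1,1,1,1,1).

From H_k ≅ ker(∂_k) / im(∂_{k+1}) we obtain:

  H_0: rank C_0 − rank ∂_1 = 7 − 6 = 1, and the invariant factors of ∂_1 are all 1, so H_0 = Z.
  H_1: rank ker ∂_1 − rank ∂_2 = (21 − 6) − 13 = 2, and the invariant factors of ∂_2 are all 1, so H_1 = Z^2.
  H_2: rank ker ∂_2 − rank ∂_3 = (14 − 13) − 0 = 1, and there is no ∂_3, so H_2 = Z.

(K is a triangulation of the torus T^2.)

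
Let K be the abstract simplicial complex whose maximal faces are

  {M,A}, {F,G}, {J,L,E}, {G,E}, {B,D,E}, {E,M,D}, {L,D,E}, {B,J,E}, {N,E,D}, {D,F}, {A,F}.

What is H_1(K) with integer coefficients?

H_1 = Z^2.

Order the vertices as A < B < D < E < F < G < J < L < M < N. Listing each simplex with vertices in this order, K has dimension 2 with simplices:

  0-simplices (10): A, B, D, E, F, G, J, L, M, N
  1-simplices (17): AF, AM, BD, BE, BJ, DE, DF, DL, DM, DN, EG, EJ, EL, EM, EN, FG, JL
  2-simplices (6): BDE, BEJ, DEL, DEM, DEN, EJL

so the chain groups are C_0 ≅ Z^10, C_1 ≅ Z^17, C_2 ≅ Z^6.

The boundary map ∂_1: C_1 → C_0 maps an edge to its endpoints' difference, ∂[p,q] = q − p. For instance
  ∂FG = G − F.
This gives a 10×17 integer matrix of rank 9; reducing to Smith normal form yields diagonal entries (1,1,1,1,1,1,1,1,1).

The boundary map ∂_2: C_2 → C_1 maps a triangle to the signed sum of its edges. For instance
  ∂DEM = EM − DM + DE,
  ∂BDE = DE − BE + BD.
The 17×6 boundary matrix has rank 6 and Smith normal form diag(1,1,1,1,1,1).

Reading off H_k = ker ∂_k / im ∂_{k+1}:

  H_1: rank ker ∂_1 − rank ∂_2 = (17 − 9) − 6 = 2, and the invariant factors of ∂_2 are all 1, so H_1 = Z^2.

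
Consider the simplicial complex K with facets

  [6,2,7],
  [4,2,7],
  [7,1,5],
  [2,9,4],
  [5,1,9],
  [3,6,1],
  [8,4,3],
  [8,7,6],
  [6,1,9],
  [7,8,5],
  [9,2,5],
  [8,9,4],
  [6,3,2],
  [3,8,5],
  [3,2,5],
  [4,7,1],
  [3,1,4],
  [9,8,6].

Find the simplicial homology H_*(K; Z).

H_0 ≅ Z,  H_1 ≅ Z^2,  H_2 ≅ Z.

We work with the vertex ordering 1 < 2 < 3 < 4 < 5 < 6 < 7 < 8 < 9. The simplices of K, each written with vertices in increasing order, are:

  0-simplices (9): [1], [2], [3], [4], [5], [6], [7], [8], [9]
  1-simplices (27): (27 of them)
  2-simplices (18): [1,3,4], [1,3,6], [1,4,7], [1,5,7], [1,5,9], [1,6,9], [2,3,5], [2,3,6], [2,4,7], [2,4,9], [2,5,9], [2,6,7], [3,4,8], [3,5,8], [4,8,9], [5,7,8], [6,7,8], [6,8,9]

Hence C_0 ≅ Z^9, C_1 ≅ Z^27, C_2 ≅ Z^18.

The boundary map ∂_1: C_1 → C_0 sends each edge [p,q] (with p < q) to q − p. For instance
  ∂[2,7] = [7] − [2].
This gives a 9×27 integer matrix of rank 8; reducing to Smith normal form yields diagonal entries (1,1,1,1,1,1,1,1).

The boundary map ∂_2: C_2 → C_1 sends each 2-simplex [p,q,r] to [q,r] − [p,r] + [p,q]. For instance
  ∂[2,5,9] = [5,9] − [2,9] + [2,5],
  ∂[2,3,6] = [3,6] − [2,6] + [2,3].
The resulting 27×18 matrix has rank 17, and its Smith normal form has invariant factors (1,1,1,1,1,1,1,1,1,1,1,1,1,1,1,1,1).

Computing H_k = (kernel of ∂_k) / (image of ∂_{k+1}):

  H_0: rank C_0 − rank ∂_1 = 9 − 8 = 1, and the invariant factors of ∂_1 are all 1, so H_0 ≅ Z.
  H_1: rank ker ∂_1 − rank ∂_2 = (27 − 8) − 17 = 2, and the invariant factors of ∂_2 are all 1, so H_1 ≅ Z^2.
  H_2: rank ker ∂_2 − rank ∂_3 = (18 − 17) − 0 = 1, and there is no ∂_3, so H_2 ≅ Z.

As a check, the Euler characteristic is 9 − 27 + 18 = 0, which agrees with 1 − 2 + 1 = 0.
(K is a triangulation of the torus T^2.)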